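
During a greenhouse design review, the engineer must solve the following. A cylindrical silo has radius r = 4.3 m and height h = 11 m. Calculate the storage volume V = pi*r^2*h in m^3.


V = pi * r^2 * h
  = pi * 4.3^2 * 11
  = pi * 18.49 * 11
  = 638.97 m^3


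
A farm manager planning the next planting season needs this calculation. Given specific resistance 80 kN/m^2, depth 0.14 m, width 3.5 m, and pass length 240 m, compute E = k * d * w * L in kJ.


E = k * d * w * L
  = 80 * 0.14 * 3.5 * 240
  = 9408 kJ


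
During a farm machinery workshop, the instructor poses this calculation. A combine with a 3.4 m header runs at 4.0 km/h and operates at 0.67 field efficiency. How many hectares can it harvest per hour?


C = w * v * eta_f / 10
  = 3.4 * 4.0 * 0.67 / 10
  = 9.11 / 10
  = 0.91 ha/h


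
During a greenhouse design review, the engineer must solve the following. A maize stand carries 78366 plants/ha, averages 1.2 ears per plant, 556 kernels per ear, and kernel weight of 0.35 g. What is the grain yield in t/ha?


Y = density * ears * kernels * kw
  = 78366 * 1.2 * 556 * 0.35 g/ha
  = 18300028.32 g/ha
  = 18300.03 kg/ha = 18.30 t/ha


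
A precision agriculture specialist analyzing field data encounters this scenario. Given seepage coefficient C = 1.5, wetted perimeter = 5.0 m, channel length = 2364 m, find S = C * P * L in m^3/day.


S = C * P * L
  = 1.5 * 5.0 * 2364
  = 17730 m^3/day


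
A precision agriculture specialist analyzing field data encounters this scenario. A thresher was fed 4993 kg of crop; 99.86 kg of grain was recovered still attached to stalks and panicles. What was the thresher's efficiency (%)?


eta = (total - unthreshed) / total * 100
    = (4993 - 99.86) / 4993 * 100
    = 4893.14 / 4993 * 100
    = 98%


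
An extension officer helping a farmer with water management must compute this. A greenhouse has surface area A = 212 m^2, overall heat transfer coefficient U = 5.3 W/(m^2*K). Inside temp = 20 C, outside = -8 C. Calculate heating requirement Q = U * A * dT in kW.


dT = 20 - (-8) = 28 K
Q = U * A * dT
  = 5.3 * 212 * 28
  = 31460.80 W = 31.46 kW


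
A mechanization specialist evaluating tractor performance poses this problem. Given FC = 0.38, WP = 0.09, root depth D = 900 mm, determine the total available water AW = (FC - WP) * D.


AW = (FC - WP) * D
   = (0.38 - 0.09) * 900
   = 0.29 * 900
   = 261 mm


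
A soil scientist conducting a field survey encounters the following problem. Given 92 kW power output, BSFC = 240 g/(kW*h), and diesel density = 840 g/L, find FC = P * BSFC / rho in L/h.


FC = P * BSFC / rho_fuel
   = 92 * 240 / 840
   = 22080 / 840
   = 26.29 L/h


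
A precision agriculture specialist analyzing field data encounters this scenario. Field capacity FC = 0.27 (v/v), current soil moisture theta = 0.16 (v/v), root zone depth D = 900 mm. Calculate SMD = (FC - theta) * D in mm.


SMD = (FC - theta) * D
    = (0.27 - 0.16) * 900
    = 0.110 * 900
    = 99 mm


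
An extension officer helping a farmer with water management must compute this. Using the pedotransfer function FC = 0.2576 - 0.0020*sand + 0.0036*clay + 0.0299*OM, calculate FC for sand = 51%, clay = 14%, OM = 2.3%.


FC = 0.2576 - 0.0020*51 + 0.0036*14 + 0.0299*2.3
   = 0.2576 - 0.1020 + 0.0504 + 0.0688
   = 0.2748


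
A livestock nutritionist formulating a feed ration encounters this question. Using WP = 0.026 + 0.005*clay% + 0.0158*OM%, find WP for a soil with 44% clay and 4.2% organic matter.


WP = 0.026 + 0.005*44 + 0.0158*4.2
   = 0.026 + 0.2200 + 0.0664
   = 0.3124


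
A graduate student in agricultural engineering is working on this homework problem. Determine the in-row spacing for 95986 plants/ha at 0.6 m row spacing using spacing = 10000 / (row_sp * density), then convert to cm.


spacing = 10000 / (row_sp * density)
        = 10000 / (0.6 * 95986)
        = 10000 / 57591.60
        = 0.17364 m = 17.36 cm


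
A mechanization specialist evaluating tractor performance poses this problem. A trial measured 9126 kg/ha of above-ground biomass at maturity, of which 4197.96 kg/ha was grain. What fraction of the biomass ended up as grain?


HI = grain_yield / biomass
   = 4197.96 / 9126
   = 0.46


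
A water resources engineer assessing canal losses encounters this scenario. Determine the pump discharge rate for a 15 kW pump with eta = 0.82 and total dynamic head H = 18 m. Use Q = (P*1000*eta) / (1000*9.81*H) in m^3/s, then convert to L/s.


Q = (P * 1000 * eta) / (rho * g * H)
  = (15 * 1000 * 0.82) / (1000 * 9.81 * 18)
  = 12300 / 176580
  = 0.06966 m^3/s = 69.66 L/s


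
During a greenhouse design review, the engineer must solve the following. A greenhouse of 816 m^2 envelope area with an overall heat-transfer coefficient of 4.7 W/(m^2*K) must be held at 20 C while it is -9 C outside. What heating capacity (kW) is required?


dT = 20 - (-9) = 29 K
Q = U * A * dT
  = 4.7 * 816 * 29
  = 111220.80 W = 111.22 kW


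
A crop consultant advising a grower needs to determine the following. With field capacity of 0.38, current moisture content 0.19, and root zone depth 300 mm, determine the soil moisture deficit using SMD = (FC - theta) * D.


SMD = (FC - theta) * D
    = (0.38 - 0.19) * 300
    = 0.190 * 300
    = 57 mm


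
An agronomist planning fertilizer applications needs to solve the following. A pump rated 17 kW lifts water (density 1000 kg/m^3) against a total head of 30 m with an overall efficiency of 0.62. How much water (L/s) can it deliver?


Q = (P * 1000 * eta) / (rho * g * H)
  = (17 * 1000 * 0.62) / (1000 * 9.81 * 30)
  = 10540 / 294300
  = 0.03581 m^3/s = 35.81 L/s


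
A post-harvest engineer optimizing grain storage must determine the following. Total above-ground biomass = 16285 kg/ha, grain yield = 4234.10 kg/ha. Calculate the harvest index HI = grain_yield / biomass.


HI = grain_yield / biomass
   = 4234.10 / 16285
   = 0.26


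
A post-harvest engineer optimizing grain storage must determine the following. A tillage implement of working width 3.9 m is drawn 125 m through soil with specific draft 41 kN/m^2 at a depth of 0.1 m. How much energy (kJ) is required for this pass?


E = k * d * w * L
  = 41 * 0.1 * 3.9 * 125
  = 1998.75 kJ


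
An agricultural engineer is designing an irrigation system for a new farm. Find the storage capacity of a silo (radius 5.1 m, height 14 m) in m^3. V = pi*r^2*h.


V = pi * r^2 * h
  = pi * 5.1^2 * 14
  = pi * 26.01 * 14
  = 1143.98 m^3


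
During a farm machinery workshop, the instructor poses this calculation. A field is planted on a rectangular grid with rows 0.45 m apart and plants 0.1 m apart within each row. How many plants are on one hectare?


D = 10000 / (row_sp * plant_sp)
  = 10000 / (0.45 * 0.1)
  = 10000 / 0.0450
  = 222222.22 plants/ha


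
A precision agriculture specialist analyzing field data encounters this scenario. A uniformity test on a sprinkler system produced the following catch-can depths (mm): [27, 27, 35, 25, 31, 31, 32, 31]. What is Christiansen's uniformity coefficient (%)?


xbar = 239 / 8 = 29.875
sum|xi - xbar| = 21.250
CU = 100 * (1 - 21.250 / (8 * 29.875))
   = 100 * (1 - 0.0889)
   = 91.11%


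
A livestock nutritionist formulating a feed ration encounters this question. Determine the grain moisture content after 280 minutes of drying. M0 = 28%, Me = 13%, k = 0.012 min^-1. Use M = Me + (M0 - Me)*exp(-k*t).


M = Me + (M0 - Me) * e^(-k*t)
  = 13 + (28 - 13) * e^(-0.012*280)
  = 13 + 15 * e^(-3.360)
  = 13 + 15 * 0.03474
  = 13 + 0.5210
  = 13.52%


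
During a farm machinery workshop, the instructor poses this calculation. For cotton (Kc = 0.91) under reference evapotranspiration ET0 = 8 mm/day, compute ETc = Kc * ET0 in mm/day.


ETc = Kc * ET0
    = 0.91 * 8
    = 7.28 mm/day


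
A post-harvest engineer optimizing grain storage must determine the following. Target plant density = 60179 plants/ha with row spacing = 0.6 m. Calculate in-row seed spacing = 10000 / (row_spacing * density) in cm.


spacing = 10000 / (row_sp * density)
        = 10000 / (0.6 * 60179)
        = 10000 / 36107.40
        = 0.27695 m = 27.70 cm


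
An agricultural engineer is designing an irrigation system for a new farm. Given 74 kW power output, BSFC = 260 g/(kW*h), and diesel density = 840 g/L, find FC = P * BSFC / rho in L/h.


FC = P * BSFC / rho_fuel
   = 74 * 260 / 840
   = 19240 / 840
   = 22.90 L/h


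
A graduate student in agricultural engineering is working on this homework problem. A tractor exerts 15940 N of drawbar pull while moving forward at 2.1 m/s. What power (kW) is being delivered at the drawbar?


P = F * v / 1000
  = 15940 * 2.1 / 1000
  = 33474 / 1000
  = 33.47 kW


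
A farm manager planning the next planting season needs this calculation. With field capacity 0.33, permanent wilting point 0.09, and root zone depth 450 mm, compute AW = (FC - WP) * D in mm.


AW = (FC - WP) * D
   = (0.33 - 0.09) * 450
   = 0.24 * 450
   = 108 mm


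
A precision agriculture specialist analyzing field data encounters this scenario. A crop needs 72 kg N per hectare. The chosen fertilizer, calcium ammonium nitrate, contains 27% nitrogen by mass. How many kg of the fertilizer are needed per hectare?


Rate = N_required / (N_content / 100)
     = 72 / (27 / 100)
     = 72 / 0.27
     = 266.67 kg/ha


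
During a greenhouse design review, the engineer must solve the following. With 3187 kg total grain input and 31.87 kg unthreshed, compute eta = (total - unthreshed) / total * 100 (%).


eta = (total - unthreshed) / total * 100
    = (3187 - 31.87) / 3187 * 100
    = 3155.13 / 3187 * 100
    = 99%


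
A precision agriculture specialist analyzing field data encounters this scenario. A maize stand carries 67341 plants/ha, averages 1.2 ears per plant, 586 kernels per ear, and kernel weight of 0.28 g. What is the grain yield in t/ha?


Y = density * ears * kernels * kw
  = 67341 * 1.2 * 586 * 0.28 g/ha
  = 13259173.54 g/ha
  = 13259.17 kg/ha = 13.26 t/ha


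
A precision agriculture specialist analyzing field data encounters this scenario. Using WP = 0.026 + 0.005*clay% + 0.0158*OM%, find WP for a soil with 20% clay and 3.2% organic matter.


WP = 0.026 + 0.005*20 + 0.0158*3.2
   = 0.026 + 0.1000 + 0.0506
   = 0.1766


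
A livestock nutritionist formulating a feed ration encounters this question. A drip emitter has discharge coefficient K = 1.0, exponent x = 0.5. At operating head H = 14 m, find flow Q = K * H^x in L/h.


Q = K * H^x
  = 1.0 * 14^0.5
  = 1.0 * 3.7417
  = 3.74 L/h


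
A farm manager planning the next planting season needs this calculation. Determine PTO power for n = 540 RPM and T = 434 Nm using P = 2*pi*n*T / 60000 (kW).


P = 2*pi*n*T / 60000
  = 2*pi * 540 * 434 / 60000
  = 1472527.31 / 60000
  = 24.54 kW


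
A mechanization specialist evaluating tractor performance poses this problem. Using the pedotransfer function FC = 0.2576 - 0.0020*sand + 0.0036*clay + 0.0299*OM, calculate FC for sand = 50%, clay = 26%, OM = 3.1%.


FC = 0.2576 - 0.0020*50 + 0.0036*26 + 0.0299*3.1
   = 0.2576 - 0.1000 + 0.0936 + 0.0927
   = 0.3439


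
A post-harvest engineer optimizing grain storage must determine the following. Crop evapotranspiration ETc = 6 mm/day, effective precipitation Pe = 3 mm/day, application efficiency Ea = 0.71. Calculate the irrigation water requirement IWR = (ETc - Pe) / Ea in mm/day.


IWR = (ETc - Pe) / Ea
    = (6 - 3) / 0.71
    = 3 / 0.71
    = 4.23 mm/day


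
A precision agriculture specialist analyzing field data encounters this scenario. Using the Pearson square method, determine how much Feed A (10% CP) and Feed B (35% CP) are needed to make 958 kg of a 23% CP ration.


parts_A = CP_b - target = 35 - 23 = 12
parts_B = target - CP_a = 23 - 10 = 13
total_parts = 12 + 13 = 25
Feed A = 958 * 12 / 25 = 459.84 kg
Feed B = 958 * 13 / 25 = 498.16 kg

459.84 kg


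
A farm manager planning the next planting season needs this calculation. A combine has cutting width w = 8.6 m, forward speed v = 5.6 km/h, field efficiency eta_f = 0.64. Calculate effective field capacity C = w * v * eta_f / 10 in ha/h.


C = w * v * eta_f / 10
  = 8.6 * 5.6 * 0.64 / 10
  = 30.82 / 10
  = 3.08 ha/h


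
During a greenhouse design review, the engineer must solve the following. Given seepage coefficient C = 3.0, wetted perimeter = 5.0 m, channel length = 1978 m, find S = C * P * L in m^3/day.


S = C * P * L
  = 3.0 * 5.0 * 1978
  = 29670 m^3/day


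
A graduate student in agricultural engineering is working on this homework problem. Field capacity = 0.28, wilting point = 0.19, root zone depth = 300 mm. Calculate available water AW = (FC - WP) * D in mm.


AW = (FC - WP) * D
   = (0.28 - 0.19) * 300
   = 0.09 * 300
   = 27 mm


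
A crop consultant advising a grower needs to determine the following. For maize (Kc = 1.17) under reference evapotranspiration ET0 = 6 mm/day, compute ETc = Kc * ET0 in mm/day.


ETc = Kc * ET0
    = 1.17 * 6
    = 7.02 mm/day


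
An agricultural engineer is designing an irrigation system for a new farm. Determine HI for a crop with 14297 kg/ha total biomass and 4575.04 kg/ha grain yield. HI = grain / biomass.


HI = grain_yield / biomass
   = 4575.04 / 14297
   = 0.32


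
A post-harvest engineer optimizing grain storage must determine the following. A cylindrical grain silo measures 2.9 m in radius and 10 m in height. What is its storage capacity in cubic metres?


V = pi * r^2 * h
  = pi * 2.9^2 * 10
  = pi * 8.41 * 10
  = 264.21 m^3


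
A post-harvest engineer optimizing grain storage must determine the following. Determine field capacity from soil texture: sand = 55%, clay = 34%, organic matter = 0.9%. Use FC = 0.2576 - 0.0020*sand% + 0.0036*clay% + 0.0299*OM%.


FC = 0.2576 - 0.0020*55 + 0.0036*34 + 0.0299*0.9
   = 0.2576 - 0.1100 + 0.1224 + 0.0269
   = 0.2969


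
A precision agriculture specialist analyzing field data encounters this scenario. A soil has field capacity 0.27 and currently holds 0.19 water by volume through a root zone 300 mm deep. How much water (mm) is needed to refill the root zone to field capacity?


SMD = (FC - theta) * D
    = (0.27 - 0.19) * 300
    = 0.080 * 300
    = 24 mm


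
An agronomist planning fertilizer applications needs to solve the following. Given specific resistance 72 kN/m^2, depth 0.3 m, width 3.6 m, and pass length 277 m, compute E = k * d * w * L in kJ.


E = k * d * w * L
  = 72 * 0.3 * 3.6 * 277
  = 21539.52 kJ


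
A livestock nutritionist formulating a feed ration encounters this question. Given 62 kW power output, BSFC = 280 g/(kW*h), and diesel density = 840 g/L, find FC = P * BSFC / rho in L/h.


FC = P * BSFC / rho_fuel
   = 62 * 280 / 840
   = 17360 / 840
   = 20.67 L/h


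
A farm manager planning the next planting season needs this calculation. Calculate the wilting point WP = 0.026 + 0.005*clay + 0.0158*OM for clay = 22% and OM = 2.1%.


WP = 0.026 + 0.005*22 + 0.0158*2.1
   = 0.026 + 0.1100 + 0.0332
   = 0.1692


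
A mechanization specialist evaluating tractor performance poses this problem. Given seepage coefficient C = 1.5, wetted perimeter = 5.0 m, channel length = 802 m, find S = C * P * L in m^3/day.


S = C * P * L
  = 1.5 * 5.0 * 802
  = 6015 m^3/day


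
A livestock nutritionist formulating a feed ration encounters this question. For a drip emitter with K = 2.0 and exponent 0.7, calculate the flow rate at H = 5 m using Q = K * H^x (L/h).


Q = K * H^x
  = 2.0 * 5^0.7
  = 2.0 * 3.0852
  = 6.17 L/h


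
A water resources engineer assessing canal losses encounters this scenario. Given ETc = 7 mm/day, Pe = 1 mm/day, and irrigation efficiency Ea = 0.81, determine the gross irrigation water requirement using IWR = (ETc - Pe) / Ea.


IWR = (ETc - Pe) / Ea
    = (7 - 1) / 0.81
    = 6 / 0.81
    = 7.41 mm/day


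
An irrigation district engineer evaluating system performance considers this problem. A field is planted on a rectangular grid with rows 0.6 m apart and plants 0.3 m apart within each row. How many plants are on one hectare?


D = 10000 / (row_sp * plant_sp)
  = 10000 / (0.6 * 0.3)
  = 10000 / 0.1800
  = 55555.56 plants/ha


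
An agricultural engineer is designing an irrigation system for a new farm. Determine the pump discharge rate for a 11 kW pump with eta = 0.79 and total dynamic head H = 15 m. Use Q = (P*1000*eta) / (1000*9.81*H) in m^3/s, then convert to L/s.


Q = (P * 1000 * eta) / (rho * g * H)
  = (11 * 1000 * 0.79) / (1000 * 9.81 * 15)
  = 8690 / 147150
  = 0.05906 m^3/s = 59.06 L/s


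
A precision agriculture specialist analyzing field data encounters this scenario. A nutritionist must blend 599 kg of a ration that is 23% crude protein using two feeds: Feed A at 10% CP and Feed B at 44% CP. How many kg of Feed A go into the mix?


parts_A = CP_b - target = 44 - 23 = 21
parts_B = target - CP_a = 23 - 10 = 13
total_parts = 21 + 13 = 34
Feed A = 599 * 21 / 34 = 369.97 kg
Feed B = 599 * 13 / 34 = 229.03 kg

369.97 kg


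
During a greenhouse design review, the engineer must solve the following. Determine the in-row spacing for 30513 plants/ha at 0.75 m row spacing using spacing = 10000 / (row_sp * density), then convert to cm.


spacing = 10000 / (row_sp * density)
        = 10000 / (0.75 * 30513)
        = 10000 / 22884.75
        = 0.43697 m = 43.70 cm


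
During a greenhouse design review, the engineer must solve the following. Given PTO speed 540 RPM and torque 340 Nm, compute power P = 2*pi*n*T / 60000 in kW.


P = 2*pi*n*T / 60000
  = 2*pi * 540 * 340 / 60000
  = 1153592.82 / 60000
  = 19.23 kW


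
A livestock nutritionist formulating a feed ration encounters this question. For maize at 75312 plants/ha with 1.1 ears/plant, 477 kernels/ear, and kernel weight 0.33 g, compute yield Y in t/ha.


Y = density * ears * kernels * kw
  = 75312 * 1.1 * 477 * 0.33 g/ha
  = 13040348.11 g/ha
  = 13040.35 kg/ha = 13.04 t/ha


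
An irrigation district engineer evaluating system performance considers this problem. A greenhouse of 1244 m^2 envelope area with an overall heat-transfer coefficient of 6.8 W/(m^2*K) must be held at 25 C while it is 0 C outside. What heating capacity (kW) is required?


dT = 25 - (0) = 25 K
Q = U * A * dT
  = 6.8 * 1244 * 25
  = 211480 W = 211.48 kW


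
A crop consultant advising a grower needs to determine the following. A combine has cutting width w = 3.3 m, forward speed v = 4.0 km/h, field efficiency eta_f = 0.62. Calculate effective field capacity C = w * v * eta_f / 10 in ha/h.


C = w * v * eta_f / 10
  = 3.3 * 4.0 * 0.62 / 10
  = 8.18 / 10
  = 0.82 ha/h


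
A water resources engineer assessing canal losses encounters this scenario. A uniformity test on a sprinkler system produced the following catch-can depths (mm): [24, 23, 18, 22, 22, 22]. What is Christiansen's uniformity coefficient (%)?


xbar = 131 / 6 = 21.833
sum|xi - xbar| = 7.667
CU = 100 * (1 - 7.667 / (6 * 21.833))
   = 100 * (1 - 0.0585)
   = 94.15%


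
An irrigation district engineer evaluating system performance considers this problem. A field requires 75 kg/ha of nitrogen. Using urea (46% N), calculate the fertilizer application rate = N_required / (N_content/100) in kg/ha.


Rate = N_required / (N_content / 100)
     = 75 / (46 / 100)
     = 75 / 0.46
     = 163.04 kg/ha


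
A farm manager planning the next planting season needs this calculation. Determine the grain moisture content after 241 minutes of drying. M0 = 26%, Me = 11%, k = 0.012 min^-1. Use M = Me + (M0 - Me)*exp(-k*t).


M = Me + (M0 - Me) * e^(-k*t)
  = 11 + (26 - 11) * e^(-0.012*241)
  = 11 + 15 * e^(-2.892)
  = 11 + 15 * 0.05547
  = 11 + 0.8320
  = 11.83%


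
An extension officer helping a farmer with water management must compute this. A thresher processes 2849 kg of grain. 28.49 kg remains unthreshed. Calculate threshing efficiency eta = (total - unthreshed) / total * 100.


eta = (total - unthreshed) / total * 100
    = (2849 - 28.49) / 2849 * 100
    = 2820.51 / 2849 * 100
    = 99%


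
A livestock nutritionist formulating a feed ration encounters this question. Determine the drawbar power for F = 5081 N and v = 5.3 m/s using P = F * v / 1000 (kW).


P = F * v / 1000
  = 5081 * 5.3 / 1000
  = 26929.30 / 1000
  = 26.93 kW


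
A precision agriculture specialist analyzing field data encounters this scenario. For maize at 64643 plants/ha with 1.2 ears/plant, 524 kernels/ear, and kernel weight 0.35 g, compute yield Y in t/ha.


Y = density * ears * kernels * kw
  = 64643 * 1.2 * 524 * 0.35 g/ha
  = 14226631.44 g/ha
  = 14226.63 kg/ha = 14.23 t/ha


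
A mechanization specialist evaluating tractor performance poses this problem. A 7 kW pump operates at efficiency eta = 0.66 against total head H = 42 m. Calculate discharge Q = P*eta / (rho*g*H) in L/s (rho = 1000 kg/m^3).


Q = (P * 1000 * eta) / (rho * g * H)
  = (7 * 1000 * 0.66) / (1000 * 9.81 * 42)
  = 4620 / 412020
  = 0.01121 m^3/s = 11.21 L/s


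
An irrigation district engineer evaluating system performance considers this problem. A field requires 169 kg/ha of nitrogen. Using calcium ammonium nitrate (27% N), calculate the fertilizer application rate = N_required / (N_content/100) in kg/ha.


Rate = N_required / (N_content / 100)
     = 169 / (27 / 100)
     = 169 / 0.27
     = 625.93 kg/ha


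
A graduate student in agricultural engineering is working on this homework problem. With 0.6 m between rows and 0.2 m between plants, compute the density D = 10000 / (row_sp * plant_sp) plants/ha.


D = 10000 / (row_sp * plant_sp)
  = 10000 / (0.6 * 0.2)
  = 10000 / 0.1200
  = 83333.33 plants/ha


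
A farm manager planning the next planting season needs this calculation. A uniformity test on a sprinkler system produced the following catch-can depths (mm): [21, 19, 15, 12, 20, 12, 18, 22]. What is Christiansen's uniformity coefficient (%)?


xbar = 139 / 8 = 17.375
sum|xi - xbar| = 26.250
CU = 100 * (1 - 26.250 / (8 * 17.375))
   = 100 * (1 - 0.1888)
   = 81.12%


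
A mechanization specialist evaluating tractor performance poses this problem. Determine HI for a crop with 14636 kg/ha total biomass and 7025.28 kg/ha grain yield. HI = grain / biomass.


HI = grain_yield / biomass
   = 7025.28 / 14636
   = 0.48


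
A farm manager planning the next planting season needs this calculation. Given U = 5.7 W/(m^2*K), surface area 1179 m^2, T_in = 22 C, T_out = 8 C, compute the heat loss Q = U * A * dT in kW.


dT = 22 - (8) = 14 K
Q = U * A * dT
  = 5.7 * 1179 * 14
  = 94084.20 W = 94.08 kW


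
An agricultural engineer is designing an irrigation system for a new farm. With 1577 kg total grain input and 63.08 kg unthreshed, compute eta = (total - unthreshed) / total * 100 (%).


eta = (total - unthreshed) / total * 100
    = (1577 - 63.08) / 1577 * 100
    = 1513.92 / 1577 * 100
    = 96%


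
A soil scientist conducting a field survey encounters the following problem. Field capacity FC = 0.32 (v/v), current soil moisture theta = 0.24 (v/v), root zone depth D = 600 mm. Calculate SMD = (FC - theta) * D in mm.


SMD = (FC - theta) * D
    = (0.32 - 0.24) * 600
    = 0.080 * 600
    = 48 mm


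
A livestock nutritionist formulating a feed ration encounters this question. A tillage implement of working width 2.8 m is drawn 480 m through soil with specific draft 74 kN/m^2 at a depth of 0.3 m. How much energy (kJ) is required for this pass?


E = k * d * w * L
  = 74 * 0.3 * 2.8 * 480
  = 29836.80 kJ


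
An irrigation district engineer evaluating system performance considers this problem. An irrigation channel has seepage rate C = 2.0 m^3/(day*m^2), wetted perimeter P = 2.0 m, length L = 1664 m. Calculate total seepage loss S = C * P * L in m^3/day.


S = C * P * L
  = 2.0 * 2.0 * 1664
  = 6656 m^3/day


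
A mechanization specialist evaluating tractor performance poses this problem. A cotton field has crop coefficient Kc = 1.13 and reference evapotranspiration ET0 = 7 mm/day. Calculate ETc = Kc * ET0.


ETc = Kc * ET0
    = 1.13 * 7
    = 7.91 mm/day


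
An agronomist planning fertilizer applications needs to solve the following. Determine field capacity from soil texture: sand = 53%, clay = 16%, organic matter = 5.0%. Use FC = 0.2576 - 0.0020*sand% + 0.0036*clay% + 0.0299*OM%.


FC = 0.2576 - 0.0020*53 + 0.0036*16 + 0.0299*5.0
   = 0.2576 - 0.1060 + 0.0576 + 0.1495
   = 0.3587


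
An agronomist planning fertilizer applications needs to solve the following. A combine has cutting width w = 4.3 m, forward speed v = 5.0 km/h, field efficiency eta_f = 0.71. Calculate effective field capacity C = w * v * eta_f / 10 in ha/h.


C = w * v * eta_f / 10
  = 4.3 * 5.0 * 0.71 / 10
  = 15.27 / 10
  = 1.53 ha/h


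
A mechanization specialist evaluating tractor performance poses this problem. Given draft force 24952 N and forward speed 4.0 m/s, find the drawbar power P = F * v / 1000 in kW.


P = F * v / 1000
  = 24952 * 4.0 / 1000
  = 99808 / 1000
  = 99.81 kW


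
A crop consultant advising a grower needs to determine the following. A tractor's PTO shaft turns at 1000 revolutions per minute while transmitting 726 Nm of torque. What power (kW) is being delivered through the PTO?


P = 2*pi*n*T / 60000
  = 2*pi * 1000 * 726 / 60000
  = 4561592.53 / 60000
  = 76.03 kW


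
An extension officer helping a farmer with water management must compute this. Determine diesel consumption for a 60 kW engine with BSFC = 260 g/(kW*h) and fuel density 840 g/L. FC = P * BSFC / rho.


FC = P * BSFC / rho_fuel
   = 60 * 260 / 840
   = 15600 / 840
   = 18.57 L/h


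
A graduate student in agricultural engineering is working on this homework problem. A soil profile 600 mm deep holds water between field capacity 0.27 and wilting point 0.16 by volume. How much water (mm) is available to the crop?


AW = (FC - WP) * D
   = (0.27 - 0.16) * 600
   = 0.11 * 600
   = 66 mm


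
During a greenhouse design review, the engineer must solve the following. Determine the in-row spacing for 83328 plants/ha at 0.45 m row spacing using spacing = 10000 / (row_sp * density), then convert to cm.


spacing = 10000 / (row_sp * density)
        = 10000 / (0.45 * 83328)
        = 10000 / 37497.60
        = 0.26668 m = 26.67 cm


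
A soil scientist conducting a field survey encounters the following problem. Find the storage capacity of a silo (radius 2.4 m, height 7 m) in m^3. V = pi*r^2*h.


V = pi * r^2 * h
  = pi * 2.4^2 * 7
  = pi * 5.76 * 7
  = 126.67 m^3


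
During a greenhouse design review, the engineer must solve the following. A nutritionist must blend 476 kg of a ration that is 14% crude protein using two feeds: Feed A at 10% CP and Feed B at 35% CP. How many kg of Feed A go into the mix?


parts_A = CP_b - target = 35 - 14 = 21
parts_B = target - CP_a = 14 - 10 = 4
total_parts = 21 + 4 = 25
Feed A = 476 * 21 / 25 = 399.84 kg
Feed B = 476 * 4 / 25 = 76.16 kg

399.84 kg


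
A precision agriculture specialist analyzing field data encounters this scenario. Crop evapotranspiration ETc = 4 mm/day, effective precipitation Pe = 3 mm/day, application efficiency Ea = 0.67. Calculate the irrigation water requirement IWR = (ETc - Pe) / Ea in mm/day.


IWR = (ETc - Pe) / Ea
    = (4 - 3) / 0.67
    = 1 / 0.67
    = 1.49 mm/day


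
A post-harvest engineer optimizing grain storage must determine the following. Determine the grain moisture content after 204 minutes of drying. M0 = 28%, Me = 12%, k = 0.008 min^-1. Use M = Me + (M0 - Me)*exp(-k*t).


M = Me + (M0 - Me) * e^(-k*t)
  = 12 + (28 - 12) * e^(-0.008*204)
  = 12 + 16 * e^(-1.632)
  = 12 + 16 * 0.19554
  = 12 + 3.1286
  = 15.13%


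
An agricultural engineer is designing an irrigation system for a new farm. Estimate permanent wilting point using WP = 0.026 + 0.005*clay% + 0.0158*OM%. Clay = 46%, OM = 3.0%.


WP = 0.026 + 0.005*46 + 0.0158*3.0
   = 0.026 + 0.2300 + 0.0474
   = 0.3034


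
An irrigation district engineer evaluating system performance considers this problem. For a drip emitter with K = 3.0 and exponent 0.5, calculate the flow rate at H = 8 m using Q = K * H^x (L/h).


Q = K * H^x
  = 3.0 * 8^0.5
  = 3.0 * 2.8284
  = 8.49 L/h


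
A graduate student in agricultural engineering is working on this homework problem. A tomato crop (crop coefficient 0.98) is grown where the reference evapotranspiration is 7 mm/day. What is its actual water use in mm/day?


ETc = Kc * ET0
    = 0.98 * 7
    = 6.86 mm/day


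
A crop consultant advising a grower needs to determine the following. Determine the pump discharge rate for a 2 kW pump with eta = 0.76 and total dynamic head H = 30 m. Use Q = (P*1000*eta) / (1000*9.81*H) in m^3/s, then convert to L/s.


Q = (P * 1000 * eta) / (rho * g * H)
  = (2 * 1000 * 0.76) / (1000 * 9.81 * 30)
  = 1520 / 294300
  = 0.00516 m^3/s = 5.16 L/s


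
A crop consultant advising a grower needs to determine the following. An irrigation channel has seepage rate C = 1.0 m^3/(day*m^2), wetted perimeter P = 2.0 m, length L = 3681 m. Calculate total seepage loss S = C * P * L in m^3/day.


S = C * P * L
  = 1.0 * 2.0 * 3681
  = 7362 m^3/day


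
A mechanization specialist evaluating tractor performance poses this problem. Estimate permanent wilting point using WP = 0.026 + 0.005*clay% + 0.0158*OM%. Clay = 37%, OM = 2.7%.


WP = 0.026 + 0.005*37 + 0.0158*2.7
   = 0.026 + 0.1850 + 0.0427
   = 0.2537


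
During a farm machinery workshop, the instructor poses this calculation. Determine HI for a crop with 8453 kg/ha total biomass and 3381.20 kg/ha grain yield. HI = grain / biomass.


HI = grain_yield / biomass
   = 3381.20 / 8453
   = 0.40


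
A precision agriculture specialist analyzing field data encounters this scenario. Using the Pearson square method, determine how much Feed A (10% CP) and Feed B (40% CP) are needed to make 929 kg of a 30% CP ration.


parts_A = CP_b - target = 40 - 30 = 10
parts_B = target - CP_a = 30 - 10 = 20
total_parts = 10 + 20 = 30
Feed A = 929 * 10 / 30 = 309.67 kg
Feed B = 929 * 20 / 30 = 619.33 kg

309.67 kg


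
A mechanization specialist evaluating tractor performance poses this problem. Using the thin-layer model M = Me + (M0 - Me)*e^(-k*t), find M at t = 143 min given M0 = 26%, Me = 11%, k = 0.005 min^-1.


M = Me + (M0 - Me) * e^(-k*t)
  = 11 + (26 - 11) * e^(-0.005*143)
  = 11 + 15 * e^(-0.715)
  = 11 + 15 * 0.48919
  = 11 + 7.3379
  = 18.34%


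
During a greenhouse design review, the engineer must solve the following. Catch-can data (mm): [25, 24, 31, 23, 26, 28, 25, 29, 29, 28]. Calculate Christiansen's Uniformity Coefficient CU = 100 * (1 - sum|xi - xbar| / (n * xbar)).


xbar = 268 / 10 = 26.800
sum|xi - xbar| = 22
CU = 100 * (1 - 22 / (10 * 26.800))
   = 100 * (1 - 0.0821)
   = 91.79%


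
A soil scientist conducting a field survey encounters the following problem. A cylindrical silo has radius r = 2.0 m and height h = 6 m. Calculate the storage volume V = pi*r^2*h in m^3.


V = pi * r^2 * h
  = pi * 2.0^2 * 6
  = pi * 4 * 6
  = 75.40 m^3


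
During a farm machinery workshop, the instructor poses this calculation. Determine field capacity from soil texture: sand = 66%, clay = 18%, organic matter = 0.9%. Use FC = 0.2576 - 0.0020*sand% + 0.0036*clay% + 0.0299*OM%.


FC = 0.2576 - 0.0020*66 + 0.0036*18 + 0.0299*0.9
   = 0.2576 - 0.1320 + 0.0648 + 0.0269
   = 0.2173


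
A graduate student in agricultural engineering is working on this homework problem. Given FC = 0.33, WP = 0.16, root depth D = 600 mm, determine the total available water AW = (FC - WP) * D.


AW = (FC - WP) * D
   = (0.33 - 0.16) * 600
   = 0.17 * 600
   = 102 mm


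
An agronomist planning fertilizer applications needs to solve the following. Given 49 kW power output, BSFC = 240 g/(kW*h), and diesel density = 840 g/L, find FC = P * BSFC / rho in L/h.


FC = P * BSFC / rho_fuel
   = 49 * 240 / 840
   = 11760 / 840
   = 14 L/h


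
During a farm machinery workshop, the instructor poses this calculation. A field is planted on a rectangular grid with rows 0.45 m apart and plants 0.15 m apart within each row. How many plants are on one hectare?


D = 10000 / (row_sp * plant_sp)
  = 10000 / (0.45 * 0.15)
  = 10000 / 0.0675
  = 148148.15 plants/ha


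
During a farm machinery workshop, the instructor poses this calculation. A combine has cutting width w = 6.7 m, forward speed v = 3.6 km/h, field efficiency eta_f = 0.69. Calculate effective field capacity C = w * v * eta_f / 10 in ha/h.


C = w * v * eta_f / 10
  = 6.7 * 3.6 * 0.69 / 10
  = 16.64 / 10
  = 1.66 ha/h


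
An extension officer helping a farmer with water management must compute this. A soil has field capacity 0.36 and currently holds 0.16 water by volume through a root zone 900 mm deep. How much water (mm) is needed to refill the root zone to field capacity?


SMD = (FC - theta) * D
    = (0.36 - 0.16) * 900
    = 0.200 * 900
    = 180 mm


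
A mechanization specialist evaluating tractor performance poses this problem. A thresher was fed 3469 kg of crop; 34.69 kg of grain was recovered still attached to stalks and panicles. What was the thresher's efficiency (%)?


eta = (total - unthreshed) / total * 100
    = (3469 - 34.69) / 3469 * 100
    = 3434.31 / 3469 * 100
    = 99%


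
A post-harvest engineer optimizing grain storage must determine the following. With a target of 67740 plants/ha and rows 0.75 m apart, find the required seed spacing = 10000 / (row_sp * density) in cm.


spacing = 10000 / (row_sp * density)
        = 10000 / (0.75 * 67740)
        = 10000 / 50805
        = 0.19683 m = 19.68 cm


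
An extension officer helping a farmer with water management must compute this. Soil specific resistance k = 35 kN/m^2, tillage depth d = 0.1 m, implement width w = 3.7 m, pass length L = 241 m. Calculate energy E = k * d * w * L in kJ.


E = k * d * w * L
  = 35 * 0.1 * 3.7 * 241
  = 3120.95 kJ


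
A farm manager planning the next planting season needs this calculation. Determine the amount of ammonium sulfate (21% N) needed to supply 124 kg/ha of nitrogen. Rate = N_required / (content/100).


Rate = N_required / (N_content / 100)
     = 124 / (21 / 100)
     = 124 / 0.21
     = 590.48 kg/ha


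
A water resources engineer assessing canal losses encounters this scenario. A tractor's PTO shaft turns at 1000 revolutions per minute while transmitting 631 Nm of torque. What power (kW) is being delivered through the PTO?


P = 2*pi*n*T / 60000
  = 2*pi * 1000 * 631 / 60000
  = 3964689.93 / 60000
  = 66.08 kW


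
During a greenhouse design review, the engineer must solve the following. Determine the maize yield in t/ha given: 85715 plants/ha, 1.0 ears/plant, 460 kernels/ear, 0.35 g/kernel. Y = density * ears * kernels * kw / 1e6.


Y = density * ears * kernels * kw
  = 85715 * 1.0 * 460 * 0.35 g/ha
  = 13800115 g/ha
  = 13800.12 kg/ha = 13.80 t/ha


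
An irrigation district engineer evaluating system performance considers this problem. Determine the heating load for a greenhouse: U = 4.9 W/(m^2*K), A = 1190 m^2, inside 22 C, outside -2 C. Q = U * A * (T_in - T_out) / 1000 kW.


dT = 22 - (-2) = 24 K
Q = U * A * dT
  = 4.9 * 1190 * 24
  = 139944 W = 139.94 kW


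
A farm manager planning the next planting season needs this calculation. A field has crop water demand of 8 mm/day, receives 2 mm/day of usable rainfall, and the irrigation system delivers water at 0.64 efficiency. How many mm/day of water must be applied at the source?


IWR = (ETc - Pe) / Ea
    = (8 - 2) / 0.64
    = 6 / 0.64
    = 9.38 mm/day


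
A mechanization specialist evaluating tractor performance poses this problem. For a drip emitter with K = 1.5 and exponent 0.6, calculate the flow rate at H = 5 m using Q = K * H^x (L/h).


Q = K * H^x
  = 1.5 * 5^0.6
  = 1.5 * 2.6265
  = 3.94 L/h


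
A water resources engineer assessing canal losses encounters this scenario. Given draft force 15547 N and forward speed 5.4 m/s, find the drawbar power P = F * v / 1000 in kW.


P = F * v / 1000
  = 15547 * 5.4 / 1000
  = 83953.80 / 1000
  = 83.95 kW


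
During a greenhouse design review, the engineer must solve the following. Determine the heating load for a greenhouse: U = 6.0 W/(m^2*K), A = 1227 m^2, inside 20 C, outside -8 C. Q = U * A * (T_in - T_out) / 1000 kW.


dT = 20 - (-8) = 28 K
Q = U * A * dT
  = 6.0 * 1227 * 28
  = 206136 W = 206.14 kW


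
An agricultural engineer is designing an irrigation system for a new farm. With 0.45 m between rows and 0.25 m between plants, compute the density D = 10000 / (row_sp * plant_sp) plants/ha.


D = 10000 / (row_sp * plant_sp)
  = 10000 / (0.45 * 0.25)
  = 10000 / 0.1125
  = 88888.89 plants/ha


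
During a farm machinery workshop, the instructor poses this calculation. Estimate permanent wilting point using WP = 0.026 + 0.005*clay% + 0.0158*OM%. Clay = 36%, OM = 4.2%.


WP = 0.026 + 0.005*36 + 0.0158*4.2
   = 0.026 + 0.1800 + 0.0664
   = 0.2724


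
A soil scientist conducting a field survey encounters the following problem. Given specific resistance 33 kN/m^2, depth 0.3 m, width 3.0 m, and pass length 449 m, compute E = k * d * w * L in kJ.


E = k * d * w * L
  = 33 * 0.3 * 3.0 * 449
  = 13335.30 kJ


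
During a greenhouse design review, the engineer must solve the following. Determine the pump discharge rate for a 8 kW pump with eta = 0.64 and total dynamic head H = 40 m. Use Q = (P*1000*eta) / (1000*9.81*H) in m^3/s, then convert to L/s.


Q = (P * 1000 * eta) / (rho * g * H)
  = (8 * 1000 * 0.64) / (1000 * 9.81 * 40)
  = 5120 / 392400
  = 0.01305 m^3/s = 13.05 L/s


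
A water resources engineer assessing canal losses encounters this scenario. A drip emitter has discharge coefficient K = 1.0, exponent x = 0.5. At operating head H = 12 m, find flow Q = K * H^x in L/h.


Q = K * H^x
  = 1.0 * 12^0.5
  = 1.0 * 3.4641
  = 3.46 L/h


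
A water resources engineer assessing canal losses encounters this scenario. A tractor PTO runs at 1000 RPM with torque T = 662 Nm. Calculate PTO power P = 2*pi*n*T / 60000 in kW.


P = 2*pi*n*T / 60000
  = 2*pi * 1000 * 662 / 60000
  = 4159468.67 / 60000
  = 69.32 kW


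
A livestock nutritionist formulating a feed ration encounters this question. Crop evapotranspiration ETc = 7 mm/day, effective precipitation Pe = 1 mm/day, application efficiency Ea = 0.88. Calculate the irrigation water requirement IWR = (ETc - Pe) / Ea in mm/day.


IWR = (ETc - Pe) / Ea
    = (7 - 1) / 0.88
    = 6 / 0.88
    = 6.82 mm/day


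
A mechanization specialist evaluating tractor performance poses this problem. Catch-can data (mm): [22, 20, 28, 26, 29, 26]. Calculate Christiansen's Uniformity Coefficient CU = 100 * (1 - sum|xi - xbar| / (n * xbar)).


xbar = 151 / 6 = 25.167
sum|xi - xbar| = 16.667
CU = 100 * (1 - 16.667 / (6 * 25.167))
   = 100 * (1 - 0.1104)
   = 88.96%


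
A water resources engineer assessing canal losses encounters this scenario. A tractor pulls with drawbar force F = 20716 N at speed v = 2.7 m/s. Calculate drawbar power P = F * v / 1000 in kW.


P = F * v / 1000
  = 20716 * 2.7 / 1000
  = 55933.20 / 1000
  = 55.93 kW


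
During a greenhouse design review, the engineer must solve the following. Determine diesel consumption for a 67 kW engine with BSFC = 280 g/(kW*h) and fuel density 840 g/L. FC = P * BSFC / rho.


FC = P * BSFC / rho_fuel
   = 67 * 280 / 840
   = 18760 / 840
   = 22.33 L/h


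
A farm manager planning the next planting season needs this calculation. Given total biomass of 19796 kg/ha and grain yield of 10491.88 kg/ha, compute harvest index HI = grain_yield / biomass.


HI = grain_yield / biomass
   = 10491.88 / 19796
   = 0.53


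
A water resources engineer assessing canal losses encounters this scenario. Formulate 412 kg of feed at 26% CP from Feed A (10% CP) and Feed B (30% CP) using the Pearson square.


parts_A = CP_b - target = 30 - 26 = 4
parts_B = target - CP_a = 26 - 10 = 16
total_parts = 4 + 16 = 20
Feed A = 412 * 4 / 20 = 82.40 kg
Feed B = 412 * 16 / 20 = 329.60 kg

82.40 kg
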